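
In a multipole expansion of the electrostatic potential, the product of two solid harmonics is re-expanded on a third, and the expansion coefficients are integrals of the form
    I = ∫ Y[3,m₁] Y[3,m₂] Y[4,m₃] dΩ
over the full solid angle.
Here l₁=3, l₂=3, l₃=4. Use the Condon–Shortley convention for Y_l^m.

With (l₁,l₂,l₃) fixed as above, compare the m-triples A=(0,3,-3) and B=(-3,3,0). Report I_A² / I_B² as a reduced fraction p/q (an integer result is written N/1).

l's match ⇒ only the (l;m) 3-j factors differ between A and B.
A: triangle coeff Δ(3,3,4) = 1/34650; Σ_t [2,2]: t=2:+1/288 = 1/288; (3j)²=1/22 [(3 3 4; 0 3 -3)], sign=-1
B: triangle coeff Δ(3,3,4) = 1/34650; Σ_t [2,2]: t=2:+1/1152 = 1/1152; (3j)²=1/154 [(3 3 4; -3 3 0)], sign=+1
I_A²/I_B² = (1/22)/(1/154) = 7/1

7/1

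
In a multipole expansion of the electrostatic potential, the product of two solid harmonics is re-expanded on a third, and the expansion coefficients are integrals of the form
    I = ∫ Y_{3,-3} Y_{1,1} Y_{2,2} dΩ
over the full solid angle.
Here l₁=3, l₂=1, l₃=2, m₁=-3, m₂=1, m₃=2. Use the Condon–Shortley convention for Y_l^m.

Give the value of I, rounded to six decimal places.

Checks pass: Σm=0; 6 even; l₃=2∈[2,4].
(2·3+1)(2·1+1)(2·2+1) = 105
Δ: 2! 4! 0! / 7! → 1/105
sum: t=1:−1/4 = -1/4
3j²(3 1 2; 0 0 0) = Δ·Π!·Σ² = 3/35  (sign -1)
sum: t=2:+1/48 = 1/48
3j²(3 1 2; -3 1 2) = Δ·Π!·Σ² = 1/7  (sign +1)
combine: 4πI² = 105·3/35·1/7 = 9/7
take √, sign -1: I = -0.31986543

-0.319865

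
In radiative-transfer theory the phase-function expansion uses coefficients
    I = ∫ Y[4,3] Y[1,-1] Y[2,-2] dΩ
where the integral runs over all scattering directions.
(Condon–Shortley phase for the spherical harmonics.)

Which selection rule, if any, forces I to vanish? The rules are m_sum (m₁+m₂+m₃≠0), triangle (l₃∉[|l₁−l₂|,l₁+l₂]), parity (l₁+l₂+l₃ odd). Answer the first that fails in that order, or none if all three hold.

azimuthal sum: 3 − 1 − 2 = 0  ✓
3 ≤ 2 ≤ 5 (triangle on l)  ✗
L = 4 + 1 + 2 = 7 (odd)

triangle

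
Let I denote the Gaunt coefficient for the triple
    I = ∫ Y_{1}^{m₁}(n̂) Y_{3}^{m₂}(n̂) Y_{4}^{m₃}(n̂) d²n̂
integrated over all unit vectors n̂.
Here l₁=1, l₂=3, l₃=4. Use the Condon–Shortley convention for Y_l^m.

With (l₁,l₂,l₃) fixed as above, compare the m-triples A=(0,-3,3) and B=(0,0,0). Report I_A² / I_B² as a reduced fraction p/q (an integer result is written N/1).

7/16

Same 1,3,4: normalisation and zero-m 3j drop out of the ratio.
A: Δ: 0! 2! 6! / 9! → 1/252; sum: t=0:+1/720 = 1/720; 3j²(1 3 4; 0 -3 3) = Δ·Π!·Σ² = 1/36  (sign -1)
B: Δ: 0! 2! 6! / 9! → 1/252; sum: t=0:+1/36 = 1/36; 3j²(1 3 4; 0 0 0) = Δ·Π!·Σ² = 4/63  (sign +1)
I_A²/I_B² = (1/36)/(4/63) = 7/16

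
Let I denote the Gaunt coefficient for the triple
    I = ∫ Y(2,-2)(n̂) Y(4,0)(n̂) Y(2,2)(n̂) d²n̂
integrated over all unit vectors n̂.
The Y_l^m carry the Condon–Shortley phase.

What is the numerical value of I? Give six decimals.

0.040299

Checks pass: Σm=0; 8 even; l₃=2∈[2,6].
(2·2+1)(2·4+1)(2·2+1) = 225
Δ: 4! 0! 4! / 9! → 1/630
sum: t=2:+1/16 = 1/16
3j²(2 4 2; 0 0 0) = Δ·Π!·Σ² = 2/35  (sign +1)
sum: t=4:+1/576 = 1/576
3j²(2 4 2; -2 0 2) = Δ·Π!·Σ² = 1/630  (sign +1)
combine: 4πI² = 225·2/35·1/630 = 1/49
take √, sign +1: I = 0.04029926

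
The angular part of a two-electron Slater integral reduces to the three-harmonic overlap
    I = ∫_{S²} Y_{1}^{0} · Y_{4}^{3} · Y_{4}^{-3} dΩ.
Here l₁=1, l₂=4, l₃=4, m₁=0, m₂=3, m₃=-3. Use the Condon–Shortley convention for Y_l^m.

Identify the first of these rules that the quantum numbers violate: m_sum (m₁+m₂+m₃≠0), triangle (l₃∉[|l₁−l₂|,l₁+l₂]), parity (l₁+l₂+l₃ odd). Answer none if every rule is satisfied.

azimuthal sum: 0 + 3 − 3 = 0  ✓
3 ≤ 4 ≤ 5 (triangle on l)  ✓
L = 1 + 4 + 4 = 9 (odd)  ✗

parity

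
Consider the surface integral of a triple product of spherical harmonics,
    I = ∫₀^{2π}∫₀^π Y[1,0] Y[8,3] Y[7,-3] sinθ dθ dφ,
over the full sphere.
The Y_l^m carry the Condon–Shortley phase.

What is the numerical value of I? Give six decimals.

m-sum 0 ✓  L=16 even ✓  7≤7≤9 ✓
Π(2lᵢ+1) = 3×17×15 = 765
triangle coeff Δ(1,8,7) = 1/2040
Σ_t [1,1]: t=1:−1/25401600 = -1/25401600
(3j)²=8/255 [(1 8 7; 0 0 0)], sign=+1
Σ_t [1,1]: t=1:−1/87091200 = -1/87091200
(3j)²=11/408 [(1 8 7; 0 3 -3)], sign=-1
⇒ 4πI² = 11/17
I = (-1)√(11/17/(4π)) = -0.22691696

-0.226917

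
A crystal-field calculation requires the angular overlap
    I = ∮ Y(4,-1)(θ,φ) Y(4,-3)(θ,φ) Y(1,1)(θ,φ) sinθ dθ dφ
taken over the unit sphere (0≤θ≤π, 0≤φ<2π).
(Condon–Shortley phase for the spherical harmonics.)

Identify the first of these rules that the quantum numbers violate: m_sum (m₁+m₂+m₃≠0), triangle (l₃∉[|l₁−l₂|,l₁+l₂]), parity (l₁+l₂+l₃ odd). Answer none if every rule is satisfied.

azimuthal sum: -1 − 3 + 1 = -3  ✗
0 ≤ 1 ≤ 8 (triangle on l)
L = 4 + 4 + 1 = 9 (odd)

m_sum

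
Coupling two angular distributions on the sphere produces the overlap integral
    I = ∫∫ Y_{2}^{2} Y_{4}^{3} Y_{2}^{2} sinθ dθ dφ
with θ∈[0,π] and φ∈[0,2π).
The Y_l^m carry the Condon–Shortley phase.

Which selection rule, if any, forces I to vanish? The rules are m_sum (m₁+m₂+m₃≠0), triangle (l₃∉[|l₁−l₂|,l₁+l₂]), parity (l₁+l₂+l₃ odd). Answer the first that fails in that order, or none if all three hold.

m_sum

m₁+m₂+m₃ = 2 + 3 + 2 = 7  ✗
triangle: |2−4|=2 ≤ l₃=2 ≤ 2+4=6
parity: l₁+l₂+l₃ = 8 is even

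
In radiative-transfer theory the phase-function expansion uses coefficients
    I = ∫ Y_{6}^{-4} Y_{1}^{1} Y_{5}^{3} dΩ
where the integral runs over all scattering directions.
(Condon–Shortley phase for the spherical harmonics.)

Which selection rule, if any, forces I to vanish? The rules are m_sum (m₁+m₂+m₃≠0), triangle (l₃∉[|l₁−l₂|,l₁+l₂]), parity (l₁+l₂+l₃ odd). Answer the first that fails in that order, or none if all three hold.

m₁+m₂+m₃ = -4 + 1 + 3 = 0  ✓
triangle: |6−1|=5 ≤ l₃=5 ≤ 6+1=7  ✓
parity: l₁+l₂+l₃ = 12 is even  ✓

none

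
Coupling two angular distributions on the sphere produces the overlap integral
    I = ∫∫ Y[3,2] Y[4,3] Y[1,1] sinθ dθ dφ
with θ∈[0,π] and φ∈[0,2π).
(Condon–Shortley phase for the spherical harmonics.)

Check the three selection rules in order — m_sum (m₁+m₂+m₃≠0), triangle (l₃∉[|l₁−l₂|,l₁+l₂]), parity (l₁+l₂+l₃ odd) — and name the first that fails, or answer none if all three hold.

azimuthal sum: 2 + 3 + 1 = 6  ✗
1 ≤ 1 ≤ 7 (triangle on l)
L = 3 + 4 + 1 = 8 (even)

m_sum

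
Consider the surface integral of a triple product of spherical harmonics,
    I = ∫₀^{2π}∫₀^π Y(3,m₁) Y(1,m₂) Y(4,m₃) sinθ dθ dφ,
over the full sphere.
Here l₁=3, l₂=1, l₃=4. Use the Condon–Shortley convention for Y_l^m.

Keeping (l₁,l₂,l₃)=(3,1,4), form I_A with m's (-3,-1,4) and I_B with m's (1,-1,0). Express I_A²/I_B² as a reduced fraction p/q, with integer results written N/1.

Shared (l₁,l₂,l₃)=(3,1,4): N and (l;000)² cancel in I_A²/I_B².
A: Δ = 0!·6!·2!/9! = 1/252; Racah Σ t=0..0: t=0:+1/1440 = 1/1440; ⇒ 3j(3 1 4; -3 -1 4)² = 1/9, sgn +1
B: Δ = 0!·6!·2!/9! = 1/252; Racah Σ t=0..0: t=0:+1/96 = 1/96; ⇒ 3j(3 1 4; 1 -1 0)² = 1/42, sgn +1
I_A²/I_B² = (1/9)/(1/42) = 14/3

14/3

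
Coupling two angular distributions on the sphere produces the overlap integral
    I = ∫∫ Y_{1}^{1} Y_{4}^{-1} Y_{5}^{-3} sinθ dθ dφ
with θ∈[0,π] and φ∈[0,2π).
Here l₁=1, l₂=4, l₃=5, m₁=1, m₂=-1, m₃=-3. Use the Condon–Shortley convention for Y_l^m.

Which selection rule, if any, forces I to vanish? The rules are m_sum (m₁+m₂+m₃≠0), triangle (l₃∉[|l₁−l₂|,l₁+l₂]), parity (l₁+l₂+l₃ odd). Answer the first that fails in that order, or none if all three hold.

azimuthal sum: 1 − 1 − 3 = -3  ✗
3 ≤ 5 ≤ 5 (triangle on l)
L = 1 + 4 + 5 = 10 (even)

m_sum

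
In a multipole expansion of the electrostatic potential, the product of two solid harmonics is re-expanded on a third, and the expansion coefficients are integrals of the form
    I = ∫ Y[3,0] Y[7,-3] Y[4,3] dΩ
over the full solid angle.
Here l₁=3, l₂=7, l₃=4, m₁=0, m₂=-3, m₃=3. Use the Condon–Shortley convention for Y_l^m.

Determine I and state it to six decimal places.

-0.147623

m-sum 0 ✓  L=14 even ✓  4≤4≤10 ✓
Π(2lᵢ+1) = 7×15×9 = 945
triangle coeff Δ(3,7,4) = 1/45045
Σ_t [3,3]: t=3:−1/20736 = -1/20736
(3j)²=35/1287 [(3 7 4; 0 0 0)], sign=-1
Σ_t [3,3]: t=3:−1/181440 = -1/181440
(3j)²=32/3003 [(3 7 4; 0 -3 3)], sign=+1
⇒ 4πI² = 5600/20449
I = (-1)√(5600/20449/(4π)) = -0.14762267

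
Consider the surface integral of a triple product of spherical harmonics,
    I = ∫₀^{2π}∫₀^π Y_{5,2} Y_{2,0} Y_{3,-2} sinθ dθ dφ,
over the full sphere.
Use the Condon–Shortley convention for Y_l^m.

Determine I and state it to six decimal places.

m-sum 0 ✓  L=10 even ✓  3≤3≤7 ✓
Π(2lᵢ+1) = 11×5×7 = 385
triangle coeff Δ(5,2,3) = 1/2310
Σ_t [2,2]: t=2:+1/144 = 1/144
(3j)²=10/231 [(5 2 3; 0 0 0)], sign=-1
Σ_t [2,2]: t=2:+1/480 = 1/480
(3j)²=3/110 [(5 2 3; 2 0 -2)], sign=-1
⇒ 4πI² = 5/11
I = (+1)√(5/11/(4π)) = 0.19018827

0.190188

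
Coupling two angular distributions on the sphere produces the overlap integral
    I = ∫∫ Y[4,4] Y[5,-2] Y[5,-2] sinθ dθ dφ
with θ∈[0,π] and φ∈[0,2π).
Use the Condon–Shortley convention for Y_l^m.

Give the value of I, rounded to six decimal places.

Checks pass: Σm=0; 14 even; l₃=5∈[1,9].
(2·4+1)(2·5+1)(2·5+1) = 1089
Δ: 4! 4! 6! / 15! → 1/3153150
sum: t=0:+1/69120 t=1:−1/1728 t=2:+1/576 t=3:−1/1728 t=4:+1/69120 = 7/11520
3j²(4 5 5; 0 0 0) = Δ·Π!·Σ² = 2/143  (sign -1)
sum: t=0:+1/20736 = 1/20736
3j²(4 5 5; 4 -2 -2) = Δ·Π!·Σ² = 35/1287  (sign -1)
combine: 4πI² = 1089·2/143·35/1287 = 70/169
take √, sign +1: I = 0.18155187

0.181552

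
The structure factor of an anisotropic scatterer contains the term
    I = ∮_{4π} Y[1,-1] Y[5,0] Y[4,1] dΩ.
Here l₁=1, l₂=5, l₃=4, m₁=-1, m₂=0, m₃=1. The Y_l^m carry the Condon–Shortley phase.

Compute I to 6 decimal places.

0.155288

Rules hold: Σm=0, L=10 even, 4≤4≤6.
N = 3·11·9 = 297
Δ = 2!·0!·8!/11! = 1/495
Racah Σ t=1..1: t=1:−1/576 = -1/576
⇒ 3j(1 5 4; 0 0 0)² = 5/99, sgn -1
Racah Σ t=2..2: t=2:+1/1440 = 1/1440
⇒ 3j(1 5 4; -1 0 1)² = 2/99, sgn -1
4πI² = N·(3j₀)²·(3jₘ)² = 10/33
I = +1·√(0.30303/4π) = 0.15528807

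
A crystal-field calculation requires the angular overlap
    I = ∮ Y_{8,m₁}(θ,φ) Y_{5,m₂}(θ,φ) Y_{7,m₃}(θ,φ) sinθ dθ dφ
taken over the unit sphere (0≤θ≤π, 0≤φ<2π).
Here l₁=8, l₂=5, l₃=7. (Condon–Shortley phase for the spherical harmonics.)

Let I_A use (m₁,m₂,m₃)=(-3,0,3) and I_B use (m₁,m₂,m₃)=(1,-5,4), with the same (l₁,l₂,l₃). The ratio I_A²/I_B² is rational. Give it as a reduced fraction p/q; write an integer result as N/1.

27/80

Same 8,5,7: normalisation and zero-m 3j drop out of the ratio.
A: Δ: 6! 10! 4! / 21! → 1/814773960; sum: t=1:−1/10450944000 t=2:+1/104509440 t=3:−1/11612160 t=4:+1/8709120 t=5:−1/49766400 = 1/55296000; 3j²(8 5 7; -3 0 3) = Δ·Π!·Σ² = 81/33592  (sign +1)
B: Δ: 6! 10! 4! / 21! → 1/814773960; sum: t=0:+1/522547200 = 1/522547200; 3j²(8 5 7; 1 -5 4) = Δ·Π!·Σ² = 30/4199  (sign -1)
I_A²/I_B² = (81/33592)/(30/4199) = 27/80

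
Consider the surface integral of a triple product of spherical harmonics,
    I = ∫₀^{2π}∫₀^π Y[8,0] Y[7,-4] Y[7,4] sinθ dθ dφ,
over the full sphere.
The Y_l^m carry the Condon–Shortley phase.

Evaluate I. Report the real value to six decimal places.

0.047270

Checks pass: Σm=0; 22 even; l₃=7∈[1,15].
(2·8+1)(2·7+1)(2·7+1) = 3825
Δ: 8! 8! 6! / 23! → 1/22086194130
sum: t=1:−1/18289152000 t=2:+1/248832000 t=3:−1/24883200 t=4:+1/11943936 t=5:−1/24883200 t=6:+1/248832000 t=7:−1/18289152000 = 11/975421440
3j²(8 7 7; 0 0 0) = Δ·Π!·Σ² = 1750/289731  (sign -1)
sum: t=0:+1/58525286400 t=1:−1/1219276800 t=2:+1/248832000 t=3:−1/373248000 = 157/292626432000
3j²(8 7 7; 0 -4 4) = Δ·Π!·Σ² = 24649/20281170  (sign -1)
combine: 4πI² = 3825·1750/289731·24649/20281170 = 15405625/548653937
take √, sign +1: I = 0.04726999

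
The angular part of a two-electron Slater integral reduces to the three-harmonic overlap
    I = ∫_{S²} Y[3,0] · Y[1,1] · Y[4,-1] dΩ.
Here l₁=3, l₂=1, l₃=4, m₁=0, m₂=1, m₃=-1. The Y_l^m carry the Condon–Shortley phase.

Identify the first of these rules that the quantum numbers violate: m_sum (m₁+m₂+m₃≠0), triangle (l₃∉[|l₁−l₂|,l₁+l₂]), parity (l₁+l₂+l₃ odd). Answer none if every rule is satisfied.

none

azimuthal sum: 0 + 1 − 1 = 0  ✓
2 ≤ 4 ≤ 4 (triangle on l)  ✓
L = 3 + 1 + 4 = 8 (even)  ✓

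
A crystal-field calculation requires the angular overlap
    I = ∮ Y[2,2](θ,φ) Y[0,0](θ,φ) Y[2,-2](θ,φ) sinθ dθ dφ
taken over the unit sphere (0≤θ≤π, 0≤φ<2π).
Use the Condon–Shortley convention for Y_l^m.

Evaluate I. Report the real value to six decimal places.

Rules hold: Σm=0, L=4 even, 2≤2≤2.
N = 5·1·5 = 25
Δ = 0!·4!·0!/5! = 1/5
Racah Σ t=0..0: t=0:+1/4 = 1/4
⇒ 3j(2 0 2; 0 0 0)² = 1/5, sgn +1
Racah Σ t=0..0: t=0:+1/24 = 1/24
⇒ 3j(2 0 2; 2 0 -2)² = 1/5, sgn +1
4πI² = N·(3j₀)²·(3jₘ)² = 1/1
I = +1·√(1/4π) = 0.28209479

0.282095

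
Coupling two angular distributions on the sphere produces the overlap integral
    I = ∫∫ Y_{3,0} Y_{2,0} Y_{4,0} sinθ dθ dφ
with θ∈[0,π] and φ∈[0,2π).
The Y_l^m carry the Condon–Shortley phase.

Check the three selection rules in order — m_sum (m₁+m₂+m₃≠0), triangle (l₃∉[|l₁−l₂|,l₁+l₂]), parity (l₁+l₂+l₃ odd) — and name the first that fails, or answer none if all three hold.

Σmᵢ = 0  ✓
l₃∈[|l₁−l₂|,l₁+l₂]=[1,5], have l₃=4  ✓
Σlᵢ = 9 ⇒ odd  ✗

parity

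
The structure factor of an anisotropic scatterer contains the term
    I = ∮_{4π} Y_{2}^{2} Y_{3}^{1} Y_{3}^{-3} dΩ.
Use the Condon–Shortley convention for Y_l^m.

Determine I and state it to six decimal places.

m-sum 0 ✓  L=8 even ✓  1≤3≤5 ✓
Π(2lᵢ+1) = 5×7×7 = 245
triangle coeff Δ(2,3,3) = 1/3780
Σ_t [0,2]: t=0:+1/24 t=1:−1/4 t=2:+1/24 = -1/6
(3j)²=4/105 [(2 3 3; 0 0 0)], sign=+1
Σ_t [0,0]: t=0:+1/96 = 1/96
(3j)²=1/42 [(2 3 3; 2 1 -3)], sign=+1
⇒ 4πI² = 2/9
I = (+1)√(2/9/(4π)) = 0.13298076

0.132981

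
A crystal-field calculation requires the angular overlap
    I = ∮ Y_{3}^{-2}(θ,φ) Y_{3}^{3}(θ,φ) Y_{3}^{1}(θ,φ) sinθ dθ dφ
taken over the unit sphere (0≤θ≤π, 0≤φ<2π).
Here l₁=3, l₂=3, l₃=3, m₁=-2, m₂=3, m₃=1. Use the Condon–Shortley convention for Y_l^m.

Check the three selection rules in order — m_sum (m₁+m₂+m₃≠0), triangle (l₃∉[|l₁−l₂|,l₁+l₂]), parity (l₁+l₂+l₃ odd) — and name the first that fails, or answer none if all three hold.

m_sum

m₁+m₂+m₃ = -2 + 3 + 1 = 2  ✗
triangle: |3−3|=0 ≤ l₃=3 ≤ 3+3=6
parity: l₁+l₂+l₃ = 9 is odd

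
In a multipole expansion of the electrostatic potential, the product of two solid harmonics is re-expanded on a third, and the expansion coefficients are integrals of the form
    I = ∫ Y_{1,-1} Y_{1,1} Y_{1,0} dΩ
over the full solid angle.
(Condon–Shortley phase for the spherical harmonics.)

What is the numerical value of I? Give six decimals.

0.000000

L=3 odd ⇒ parity kills the (l;000) factor ⇒ I = 0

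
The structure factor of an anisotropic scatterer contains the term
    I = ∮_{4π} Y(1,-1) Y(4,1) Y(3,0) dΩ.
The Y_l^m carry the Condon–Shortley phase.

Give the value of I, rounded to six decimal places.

Checks pass: Σm=0; 8 even; l₃=3∈[3,5].
(2·1+1)(2·4+1)(2·3+1) = 189
Δ: 2! 0! 6! / 9! → 1/252
sum: t=1:−1/36 = -1/36
3j²(1 4 3; 0 0 0) = Δ·Π!·Σ² = 4/63  (sign +1)
sum: t=2:+1/72 = 1/72
3j²(1 4 3; -1 1 0) = Δ·Π!·Σ² = 5/126  (sign -1)
combine: 4πI² = 189·4/63·5/126 = 10/21
take √, sign -1: I = -0.19466390

-0.194664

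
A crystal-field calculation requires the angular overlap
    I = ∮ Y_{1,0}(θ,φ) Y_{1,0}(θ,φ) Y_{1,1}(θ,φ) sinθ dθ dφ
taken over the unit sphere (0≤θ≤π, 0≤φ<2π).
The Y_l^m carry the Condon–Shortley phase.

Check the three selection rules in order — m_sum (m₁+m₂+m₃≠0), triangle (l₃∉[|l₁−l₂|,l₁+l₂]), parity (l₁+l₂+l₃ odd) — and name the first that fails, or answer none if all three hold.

m_sum

m₁+m₂+m₃ = 0 + 0 + 1 = 1  ✗
triangle: |1−1|=0 ≤ l₃=1 ≤ 1+1=2
parity: l₁+l₂+l₃ = 3 is odd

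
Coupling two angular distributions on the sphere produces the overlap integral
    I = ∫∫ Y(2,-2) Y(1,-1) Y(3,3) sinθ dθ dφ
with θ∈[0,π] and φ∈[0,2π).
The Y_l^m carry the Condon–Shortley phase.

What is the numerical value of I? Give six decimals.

-0.319865

Checks pass: Σm=0; 6 even; l₃=3∈[1,3].
(2·2+1)(2·1+1)(2·3+1) = 105
Δ: 0! 4! 2! / 7! → 1/105
sum: t=0:+1/4 = 1/4
3j²(2 1 3; 0 0 0) = Δ·Π!·Σ² = 3/35  (sign -1)
sum: t=0:+1/48 = 1/48
3j²(2 1 3; -2 -1 3) = Δ·Π!·Σ² = 1/7  (sign +1)
combine: 4πI² = 105·3/35·1/7 = 9/7
take √, sign -1: I = -0.31986543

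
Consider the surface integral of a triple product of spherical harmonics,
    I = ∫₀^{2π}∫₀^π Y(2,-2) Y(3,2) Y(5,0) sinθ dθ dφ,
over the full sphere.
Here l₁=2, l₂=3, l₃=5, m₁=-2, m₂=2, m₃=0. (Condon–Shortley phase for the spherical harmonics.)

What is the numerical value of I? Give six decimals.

Checks pass: Σm=0; 10 even; l₃=5∈[1,5].
(2·2+1)(2·3+1)(2·5+1) = 385
Δ: 0! 4! 6! / 11! → 1/2310
sum: t=0:+1/144 = 1/144
3j²(2 3 5; 0 0 0) = Δ·Π!·Σ² = 10/231  (sign -1)
sum: t=0:+1/2880 = 1/2880
3j²(2 3 5; -2 2 0) = Δ·Π!·Σ² = 1/462  (sign -1)
combine: 4πI² = 385·10/231·1/462 = 25/693
take √, sign +1: I = 0.05357948

0.053579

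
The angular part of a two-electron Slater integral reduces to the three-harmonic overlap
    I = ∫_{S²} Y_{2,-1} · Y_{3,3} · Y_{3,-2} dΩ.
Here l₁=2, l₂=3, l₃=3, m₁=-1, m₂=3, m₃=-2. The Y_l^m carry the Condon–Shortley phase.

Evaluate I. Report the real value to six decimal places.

Checks pass: Σm=0; 8 even; l₃=3∈[1,5].
(2·2+1)(2·3+1)(2·3+1) = 245
Δ: 2! 2! 4! / 9! → 1/3780
sum: t=0:+1/24 t=1:−1/4 t=2:+1/24 = -1/6
3j²(2 3 3; 0 0 0) = Δ·Π!·Σ² = 4/105  (sign +1)
sum: t=2:+1/48 = 1/48
3j²(2 3 3; -1 3 -2) = Δ·Π!·Σ² = 5/84  (sign -1)
combine: 4πI² = 245·4/105·5/84 = 5/9
take √, sign -1: I = -0.21026104

-0.210261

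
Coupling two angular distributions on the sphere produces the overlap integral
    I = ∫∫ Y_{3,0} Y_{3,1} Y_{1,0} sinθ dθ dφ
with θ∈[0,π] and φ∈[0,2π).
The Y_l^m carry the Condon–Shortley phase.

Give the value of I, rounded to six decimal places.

0.000000

m-sum = 0 + 1 + 0 = 1 ≠ 0 ⇒ I = 0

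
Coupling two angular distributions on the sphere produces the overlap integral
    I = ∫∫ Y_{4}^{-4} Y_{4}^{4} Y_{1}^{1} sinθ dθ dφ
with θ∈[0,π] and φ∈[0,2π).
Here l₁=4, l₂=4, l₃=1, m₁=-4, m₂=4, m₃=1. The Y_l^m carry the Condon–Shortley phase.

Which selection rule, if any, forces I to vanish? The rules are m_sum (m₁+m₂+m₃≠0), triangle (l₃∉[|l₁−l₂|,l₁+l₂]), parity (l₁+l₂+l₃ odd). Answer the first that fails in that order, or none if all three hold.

m_sum

Σmᵢ = 1  ✗
l₃∈[|l₁−l₂|,l₁+l₂]=[0,8], have l₃=1
Σlᵢ = 9 ⇒ odd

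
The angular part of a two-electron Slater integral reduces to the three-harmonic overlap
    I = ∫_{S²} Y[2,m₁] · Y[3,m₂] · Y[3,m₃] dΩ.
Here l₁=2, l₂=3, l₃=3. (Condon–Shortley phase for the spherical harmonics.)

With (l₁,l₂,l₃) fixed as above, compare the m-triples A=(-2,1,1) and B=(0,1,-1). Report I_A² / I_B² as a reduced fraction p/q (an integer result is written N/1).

l's match ⇒ only the (l;m) 3-j factors differ between A and B.
A: triangle coeff Δ(2,3,3) = 1/3780; Σ_t [2,2]: t=2:+1/16 = 1/16; (3j)²=2/35 [(2 3 3; -2 1 1)], sign=+1
B: triangle coeff Δ(2,3,3) = 1/3780; Σ_t [0,2]: t=0:+1/96 t=1:−1/6 t=2:+1/16 = -3/32; (3j)²=3/140 [(2 3 3; 0 1 -1)], sign=-1
I_A²/I_B² = (2/35)/(3/140) = 8/3

8/3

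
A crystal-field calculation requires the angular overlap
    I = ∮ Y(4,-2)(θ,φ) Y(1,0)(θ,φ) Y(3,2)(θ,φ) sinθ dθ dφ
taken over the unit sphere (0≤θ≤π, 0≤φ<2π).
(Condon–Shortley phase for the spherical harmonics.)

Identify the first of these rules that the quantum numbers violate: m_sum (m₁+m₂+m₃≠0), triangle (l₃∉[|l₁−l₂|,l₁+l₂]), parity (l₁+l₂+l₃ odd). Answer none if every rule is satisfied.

none

m₁+m₂+m₃ = -2 + 0 + 2 = 0  ✓
triangle: |4−1|=3 ≤ l₃=3 ≤ 4+1=5  ✓
parity: l₁+l₂+l₃ = 8 is even  ✓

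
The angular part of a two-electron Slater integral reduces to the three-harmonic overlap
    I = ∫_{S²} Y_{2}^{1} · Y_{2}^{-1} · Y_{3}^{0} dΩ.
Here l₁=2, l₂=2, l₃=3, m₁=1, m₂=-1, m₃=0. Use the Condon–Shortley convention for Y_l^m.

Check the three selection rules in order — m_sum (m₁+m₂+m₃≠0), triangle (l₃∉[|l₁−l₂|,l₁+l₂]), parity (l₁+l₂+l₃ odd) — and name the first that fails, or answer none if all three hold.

m₁+m₂+m₃ = 1 − 1 + 0 = 0  ✓
triangle: |2−2|=0 ≤ l₃=3 ≤ 2+2=4  ✓
parity: l₁+l₂+l₃ = 7 is odd  ✗

parity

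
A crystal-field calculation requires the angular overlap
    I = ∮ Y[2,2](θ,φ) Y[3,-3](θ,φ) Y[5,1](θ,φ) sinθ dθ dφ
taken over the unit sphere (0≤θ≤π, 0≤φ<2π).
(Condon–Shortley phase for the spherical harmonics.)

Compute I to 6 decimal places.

-0.023961

Rules hold: Σm=0, L=10 even, 1≤5≤5.
N = 5·7·11 = 385
Δ = 0!·4!·6!/11! = 1/2310
Racah Σ t=0..0: t=0:+1/144 = 1/144
⇒ 3j(2 3 5; 0 0 0)² = 10/231, sgn -1
Racah Σ t=0..0: t=0:+1/17280 = 1/17280
⇒ 3j(2 3 5; 2 -3 1)² = 1/2310, sgn +1
4πI² = N·(3j₀)²·(3jₘ)² = 5/693
I = -1·√(0.00721501/4π) = -0.02396147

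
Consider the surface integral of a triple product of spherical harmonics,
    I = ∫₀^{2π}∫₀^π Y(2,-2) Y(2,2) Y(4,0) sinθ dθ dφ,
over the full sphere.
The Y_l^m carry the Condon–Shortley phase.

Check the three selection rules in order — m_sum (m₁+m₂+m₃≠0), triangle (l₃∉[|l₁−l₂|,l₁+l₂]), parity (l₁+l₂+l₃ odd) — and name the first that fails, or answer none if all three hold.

azimuthal sum: -2 + 2 + 0 = 0  ✓
0 ≤ 4 ≤ 4 (triangle on l)  ✓
L = 2 + 2 + 4 = 8 (even)  ✓

none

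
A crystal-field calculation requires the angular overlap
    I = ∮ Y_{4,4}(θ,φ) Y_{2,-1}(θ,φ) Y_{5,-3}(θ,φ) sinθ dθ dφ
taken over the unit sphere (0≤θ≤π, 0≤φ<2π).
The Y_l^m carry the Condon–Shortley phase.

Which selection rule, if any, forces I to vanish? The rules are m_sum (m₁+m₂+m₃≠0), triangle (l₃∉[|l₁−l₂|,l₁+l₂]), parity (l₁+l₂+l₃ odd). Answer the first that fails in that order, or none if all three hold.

parity

Σmᵢ = 0  ✓
l₃∈[|l₁−l₂|,l₁+l₂]=[2,6], have l₃=5  ✓
Σlᵢ = 11 ⇒ odd  ✗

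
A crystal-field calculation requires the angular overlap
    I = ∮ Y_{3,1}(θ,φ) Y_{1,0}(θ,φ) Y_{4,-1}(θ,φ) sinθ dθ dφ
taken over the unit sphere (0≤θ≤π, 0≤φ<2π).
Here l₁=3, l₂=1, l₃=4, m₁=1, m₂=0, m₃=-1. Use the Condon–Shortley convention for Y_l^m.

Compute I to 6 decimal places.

Checks pass: Σm=0; 8 even; l₃=4∈[2,4].
(2·3+1)(2·1+1)(2·4+1) = 189
Δ: 0! 6! 2! / 9! → 1/252
sum: t=0:+1/36 = 1/36
3j²(3 1 4; 0 0 0) = Δ·Π!·Σ² = 4/63  (sign +1)
sum: t=0:+1/48 = 1/48
3j²(3 1 4; 1 0 -1) = Δ·Π!·Σ² = 5/84  (sign -1)
combine: 4πI² = 189·4/63·5/84 = 5/7
take √, sign -1: I = -0.23841361

-0.238414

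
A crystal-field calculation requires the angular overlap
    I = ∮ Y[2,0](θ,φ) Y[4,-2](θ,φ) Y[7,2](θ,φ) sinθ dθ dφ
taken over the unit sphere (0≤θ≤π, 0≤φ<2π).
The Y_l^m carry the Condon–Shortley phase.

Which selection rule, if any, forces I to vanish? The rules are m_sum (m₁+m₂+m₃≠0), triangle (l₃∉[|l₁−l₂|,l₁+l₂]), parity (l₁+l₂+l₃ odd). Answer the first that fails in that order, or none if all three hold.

triangle

Σmᵢ = 0  ✓
l₃∈[|l₁−l₂|,l₁+l₂]=[2,6], have l₃=7  ✗
Σlᵢ = 13 ⇒ odd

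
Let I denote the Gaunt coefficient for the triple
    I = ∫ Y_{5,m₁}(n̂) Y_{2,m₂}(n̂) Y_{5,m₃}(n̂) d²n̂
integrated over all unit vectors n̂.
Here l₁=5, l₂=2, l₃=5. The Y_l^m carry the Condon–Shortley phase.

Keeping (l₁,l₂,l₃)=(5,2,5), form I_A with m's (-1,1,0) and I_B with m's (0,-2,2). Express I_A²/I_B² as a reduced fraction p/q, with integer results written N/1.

l's match ⇒ only the (l;m) 3-j factors differ between A and B.
A: triangle coeff Δ(5,2,5) = 1/38610; Σ_t [1,2]: t=1:−1/1440 t=2:+1/1152 = 1/5760; (3j)²=1/858 [(5 2 5; -1 1 0)], sign=-1
B: triangle coeff Δ(5,2,5) = 1/38610; Σ_t [0,0]: t=0:+1/2880 = 1/2880; (3j)²=14/429 [(5 2 5; 0 -2 2)], sign=-1
I_A²/I_B² = (1/858)/(14/429) = 1/28

1/28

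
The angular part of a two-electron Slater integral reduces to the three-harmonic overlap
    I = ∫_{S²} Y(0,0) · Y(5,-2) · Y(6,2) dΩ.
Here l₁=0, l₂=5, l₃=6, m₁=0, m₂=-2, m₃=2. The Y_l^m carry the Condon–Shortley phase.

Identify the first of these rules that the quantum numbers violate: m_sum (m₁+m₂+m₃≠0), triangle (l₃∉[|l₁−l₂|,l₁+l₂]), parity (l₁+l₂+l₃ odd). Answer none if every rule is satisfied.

m₁+m₂+m₃ = 0 − 2 + 2 = 0  ✓
triangle: |0−5|=5 ≤ l₃=6 ≤ 0+5=5  ✗
parity: l₁+l₂+l₃ = 11 is odd

triangle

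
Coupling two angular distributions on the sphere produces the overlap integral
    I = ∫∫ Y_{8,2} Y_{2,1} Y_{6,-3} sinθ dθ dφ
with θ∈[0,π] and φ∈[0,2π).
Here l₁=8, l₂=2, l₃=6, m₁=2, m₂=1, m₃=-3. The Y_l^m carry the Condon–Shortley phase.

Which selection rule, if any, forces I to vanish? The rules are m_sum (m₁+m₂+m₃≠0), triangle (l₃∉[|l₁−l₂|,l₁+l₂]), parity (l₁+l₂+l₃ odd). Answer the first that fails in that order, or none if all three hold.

none

azimuthal sum: 2 + 1 − 3 = 0  ✓
6 ≤ 6 ≤ 10 (triangle on l)  ✓
L = 8 + 2 + 6 = 16 (even)  ✓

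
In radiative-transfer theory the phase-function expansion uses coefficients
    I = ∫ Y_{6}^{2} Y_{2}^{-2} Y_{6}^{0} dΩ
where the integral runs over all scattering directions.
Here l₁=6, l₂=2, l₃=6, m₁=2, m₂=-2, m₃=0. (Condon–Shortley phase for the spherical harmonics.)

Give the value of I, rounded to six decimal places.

Rules hold: Σm=0, L=14 even, 4≤6≤8.
N = 13·5·13 = 845
Δ = 2!·10!·2!/15! = 1/90090
Racah Σ t=0..2: t=0:+1/69120 t=1:−1/14400 t=2:+1/69120 = -7/172800
⇒ 3j(6 2 6; 0 0 0)² = 14/715, sgn -1
Racah Σ t=0..0: t=0:+1/69120 = 1/69120
⇒ 3j(6 2 6; 2 -2 0)² = 4/143, sgn +1
4πI² = N·(3j₀)²·(3jₘ)² = 56/121
I = -1·√(0.46281/4π) = -0.19190947

-0.191909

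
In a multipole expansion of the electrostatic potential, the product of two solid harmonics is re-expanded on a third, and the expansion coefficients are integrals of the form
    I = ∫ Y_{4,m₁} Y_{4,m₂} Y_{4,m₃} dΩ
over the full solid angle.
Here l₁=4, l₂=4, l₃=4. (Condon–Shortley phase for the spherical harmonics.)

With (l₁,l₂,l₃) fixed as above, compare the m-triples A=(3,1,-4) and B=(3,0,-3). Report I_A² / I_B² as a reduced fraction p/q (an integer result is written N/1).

10/9

l's match ⇒ only the (l;m) 3-j factors differ between A and B.
A: triangle coeff Δ(4,4,4) = 1/450450; Σ_t [1,1]: t=1:−1/3456 = -1/3456; (3j)²=35/1287 [(4 4 4; 3 1 -4)], sign=-1
B: triangle coeff Δ(4,4,4) = 1/450450; Σ_t [0,1]: t=0:+1/3456 t=1:−1/864 = -1/1152; (3j)²=7/286 [(4 4 4; 3 0 -3)], sign=+1
I_A²/I_B² = (35/1287)/(7/286) = 10/9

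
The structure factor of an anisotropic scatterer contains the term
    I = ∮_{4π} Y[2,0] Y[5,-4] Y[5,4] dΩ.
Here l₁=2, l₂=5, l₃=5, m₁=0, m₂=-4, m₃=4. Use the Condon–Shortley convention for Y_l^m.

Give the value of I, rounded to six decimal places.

Checks pass: Σm=0; 12 even; l₃=5∈[3,7].
(2·2+1)(2·5+1)(2·5+1) = 605
Δ: 2! 2! 8! / 13! → 1/38610
sum: t=0:+1/2880 t=1:−1/576 t=2:+1/2880 = -1/960
3j²(2 5 5; 0 0 0) = Δ·Π!·Σ² = 10/429  (sign +1)
sum: t=0:+1/20160 t=1:−1/40320 = 1/40320
3j²(2 5 5; 0 -4 4) = Δ·Π!·Σ² = 6/715  (sign -1)
combine: 4πI² = 605·10/429·6/715 = 20/169
take √, sign -1: I = -0.09704356

-0.097044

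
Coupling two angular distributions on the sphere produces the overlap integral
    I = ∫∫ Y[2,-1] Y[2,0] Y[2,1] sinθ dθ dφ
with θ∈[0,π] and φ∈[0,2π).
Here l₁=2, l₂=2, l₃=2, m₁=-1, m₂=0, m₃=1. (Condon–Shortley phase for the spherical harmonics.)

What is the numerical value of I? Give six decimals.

Rules hold: Σm=0, L=6 even, 0≤2≤4.
N = 5·5·5 = 125
Δ = 2!·2!·2!/7! = 1/630
Racah Σ t=0..2: t=0:+1/8 t=1:−1/1 t=2:+1/8 = -3/4
⇒ 3j(2 2 2; 0 0 0)² = 2/35, sgn -1
Racah Σ t=1..2: t=1:−1/2 t=2:+1/4 = -1/4
⇒ 3j(2 2 2; -1 0 1)² = 1/70, sgn +1
4πI² = N·(3j₀)²·(3jₘ)² = 5/49
I = -1·√(0.102041/4π) = -0.09011188

-0.090112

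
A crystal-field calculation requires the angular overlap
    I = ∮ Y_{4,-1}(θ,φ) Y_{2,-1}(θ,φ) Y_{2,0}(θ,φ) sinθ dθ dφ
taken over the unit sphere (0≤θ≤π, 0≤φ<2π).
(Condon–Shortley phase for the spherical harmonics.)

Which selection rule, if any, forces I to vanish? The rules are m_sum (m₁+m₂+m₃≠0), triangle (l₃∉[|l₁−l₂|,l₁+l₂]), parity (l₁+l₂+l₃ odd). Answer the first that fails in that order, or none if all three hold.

azimuthal sum: -1 − 1 + 0 = -2  ✗
2 ≤ 2 ≤ 6 (triangle on l)
L = 4 + 2 + 2 = 8 (even)

m_sum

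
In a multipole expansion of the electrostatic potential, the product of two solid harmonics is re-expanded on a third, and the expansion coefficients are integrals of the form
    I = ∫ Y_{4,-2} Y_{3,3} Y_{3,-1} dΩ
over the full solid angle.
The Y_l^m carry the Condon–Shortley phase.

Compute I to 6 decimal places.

-0.188451

Rules hold: Σm=0, L=10 even, 1≤3≤7.
N = 9·7·7 = 441
Δ = 4!·4!·2!/11! = 1/34650
Racah Σ t=1..3: t=1:−1/72 t=2:+1/16 t=3:−1/72 = 5/144
⇒ 3j(4 3 3; 0 0 0)² = 2/77, sgn -1
Racah Σ t=4..4: t=4:+1/192 = 1/192
⇒ 3j(4 3 3; -2 3 -1)² = 3/77, sgn +1
4πI² = N·(3j₀)²·(3jₘ)² = 54/121
I = -1·√(0.446281/4π) = -0.18845135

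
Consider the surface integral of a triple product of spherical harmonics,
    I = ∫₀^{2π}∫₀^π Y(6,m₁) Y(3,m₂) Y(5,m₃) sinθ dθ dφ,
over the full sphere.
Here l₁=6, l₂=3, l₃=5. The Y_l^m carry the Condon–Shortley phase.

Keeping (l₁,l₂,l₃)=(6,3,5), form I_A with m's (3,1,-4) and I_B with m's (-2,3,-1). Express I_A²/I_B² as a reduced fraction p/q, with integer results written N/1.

36/35

Same 6,3,5: normalisation and zero-m 3j drop out of the ratio.
A: Δ: 4! 8! 2! / 15! → 1/675675; sum: t=2:+1/40320 t=3:−1/241920 = 1/48384; 3j²(6 3 5; 3 1 -4) = Δ·Π!·Σ² = 24/1001  (sign -1)
B: Δ: 4! 8! 2! / 15! → 1/675675; sum: t=4:+1/27648 = 1/27648; 3j²(6 3 5; -2 3 -1) = Δ·Π!·Σ² = 10/429  (sign +1)
I_A²/I_B² = (24/1001)/(10/429) = 36/35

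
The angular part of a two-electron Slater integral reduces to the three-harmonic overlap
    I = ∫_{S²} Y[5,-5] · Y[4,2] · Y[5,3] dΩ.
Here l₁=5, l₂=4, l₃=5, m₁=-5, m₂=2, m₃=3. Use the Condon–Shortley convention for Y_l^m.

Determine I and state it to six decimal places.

-0.184127

m-sum 0 ✓  L=14 even ✓  1≤5≤9 ✓
Π(2lᵢ+1) = 11×9×11 = 1089
triangle coeff Δ(5,4,5) = 1/3153150
Σ_t [0,4]: t=0:+1/69120 t=1:−1/1728 t=2:+1/576 t=3:−1/1728 t=4:+1/69120 = 7/11520
(3j)²=2/143 [(5 4 5; 0 0 0)], sign=-1
Σ_t [4,4]: t=4:+1/69120 = 1/69120
(3j)²=4/143 [(5 4 5; -5 2 3)], sign=+1
⇒ 4πI² = 72/169
I = (-1)√(72/169/(4π)) = -0.18412721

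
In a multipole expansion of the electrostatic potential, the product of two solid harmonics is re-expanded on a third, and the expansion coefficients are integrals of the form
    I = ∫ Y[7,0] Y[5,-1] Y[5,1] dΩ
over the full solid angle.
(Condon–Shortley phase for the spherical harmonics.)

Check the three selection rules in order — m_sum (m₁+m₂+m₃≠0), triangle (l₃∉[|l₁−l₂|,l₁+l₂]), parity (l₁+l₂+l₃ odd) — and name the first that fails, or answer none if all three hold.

Σmᵢ = 0  ✓
l₃∈[|l₁−l₂|,l₁+l₂]=[2,12], have l₃=5  ✓
Σlᵢ = 17 ⇒ odd  ✗

parity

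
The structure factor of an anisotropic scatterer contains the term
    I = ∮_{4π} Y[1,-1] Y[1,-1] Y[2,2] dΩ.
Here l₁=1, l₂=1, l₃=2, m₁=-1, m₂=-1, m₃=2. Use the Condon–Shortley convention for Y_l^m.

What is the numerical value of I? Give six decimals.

0.309019

Rules hold: Σm=0, L=4 even, 0≤2≤2.
N = 3·3·5 = 45
Δ = 0!·2!·2!/5! = 1/30
Racah Σ t=0..0: t=0:+1/1 = 1/1
⇒ 3j(1 1 2; 0 0 0)² = 2/15, sgn +1
Racah Σ t=0..0: t=0:+1/4 = 1/4
⇒ 3j(1 1 2; -1 -1 2)² = 1/5, sgn +1
4πI² = N·(3j₀)²·(3jₘ)² = 6/5
I = +1·√(1.2/4π) = 0.30901936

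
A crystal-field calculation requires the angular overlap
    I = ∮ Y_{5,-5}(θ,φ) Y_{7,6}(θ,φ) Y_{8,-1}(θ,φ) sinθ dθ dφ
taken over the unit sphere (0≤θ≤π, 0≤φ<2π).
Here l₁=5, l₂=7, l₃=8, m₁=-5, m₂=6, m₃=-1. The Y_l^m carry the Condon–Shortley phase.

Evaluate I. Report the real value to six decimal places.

-0.047374

Checks pass: Σm=0; 20 even; l₃=8∈[2,12].
(2·5+1)(2·7+1)(2·8+1) = 2805
Δ: 4! 6! 10! / 21! → 1/814773960
sum: t=0:+1/87091200 t=1:−1/4976640 t=2:+1/2073600 t=3:−1/4976640 t=4:+1/87091200 = 1/9676800
3j²(5 7 8; 0 0 0) = Δ·Π!·Σ² = 360/46189  (sign +1)
sum: t=4:+1/6270566400 = 1/6270566400
3j²(5 7 8; -5 6 -1) = Δ·Π!·Σ² = 5/3876  (sign -1)
combine: 4πI² = 2805·360/46189·5/3876 = 2250/79781
take √, sign -1: I = -0.04737362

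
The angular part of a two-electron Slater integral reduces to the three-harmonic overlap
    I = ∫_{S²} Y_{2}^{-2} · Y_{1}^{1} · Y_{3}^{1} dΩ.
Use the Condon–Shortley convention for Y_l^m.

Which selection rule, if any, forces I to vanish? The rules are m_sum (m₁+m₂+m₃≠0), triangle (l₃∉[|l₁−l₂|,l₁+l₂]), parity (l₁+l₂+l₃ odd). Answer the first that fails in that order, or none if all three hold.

none

Σmᵢ = 0  ✓
l₃∈[|l₁−l₂|,l₁+l₂]=[1,3], have l₃=3  ✓
Σlᵢ = 6 ⇒ even  ✓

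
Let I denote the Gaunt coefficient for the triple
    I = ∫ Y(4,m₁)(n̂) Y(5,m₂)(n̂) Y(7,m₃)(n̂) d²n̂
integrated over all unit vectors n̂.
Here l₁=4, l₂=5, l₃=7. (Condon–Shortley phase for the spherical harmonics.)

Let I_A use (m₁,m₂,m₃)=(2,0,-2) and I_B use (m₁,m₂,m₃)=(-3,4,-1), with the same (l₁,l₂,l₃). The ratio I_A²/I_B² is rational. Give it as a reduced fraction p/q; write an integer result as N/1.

l's match ⇒ only the (l;m) 3-j factors differ between A and B.
A: triangle coeff Δ(4,5,7) = 1/6126120; Σ_t [0,2]: t=0:+1/69120 t=1:−1/69120 t=2:+1/1036800 = 1/1036800; (3j)²=1/7293 [(4 5 7; 2 0 -2)], sign=-1
B: triangle coeff Δ(4,5,7) = 1/6126120; Σ_t [1,2]: t=1:−1/29030400 t=2:+1/1209600 = 23/29030400; (3j)²=529/97240 [(4 5 7; -3 4 -1)], sign=+1
I_A²/I_B² = (1/7293)/(529/97240) = 40/1587

40/1587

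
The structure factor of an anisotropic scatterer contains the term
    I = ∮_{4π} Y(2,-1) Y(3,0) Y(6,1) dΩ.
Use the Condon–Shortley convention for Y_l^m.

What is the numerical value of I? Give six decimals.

0.000000

l₃=6 ∉ [1,5] — triangle fails ⇒ I = 0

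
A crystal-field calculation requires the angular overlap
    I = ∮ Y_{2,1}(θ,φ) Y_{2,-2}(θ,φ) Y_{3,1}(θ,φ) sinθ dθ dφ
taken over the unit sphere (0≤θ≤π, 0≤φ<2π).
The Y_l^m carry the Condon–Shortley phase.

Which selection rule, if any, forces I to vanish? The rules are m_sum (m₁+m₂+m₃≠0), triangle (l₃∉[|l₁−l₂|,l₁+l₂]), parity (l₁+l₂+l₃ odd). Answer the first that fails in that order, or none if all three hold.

m₁+m₂+m₃ = 1 − 2 + 1 = 0  ✓
triangle: |2−2|=0 ≤ l₃=3 ≤ 2+2=4  ✓
parity: l₁+l₂+l₃ = 7 is odd  ✗

parity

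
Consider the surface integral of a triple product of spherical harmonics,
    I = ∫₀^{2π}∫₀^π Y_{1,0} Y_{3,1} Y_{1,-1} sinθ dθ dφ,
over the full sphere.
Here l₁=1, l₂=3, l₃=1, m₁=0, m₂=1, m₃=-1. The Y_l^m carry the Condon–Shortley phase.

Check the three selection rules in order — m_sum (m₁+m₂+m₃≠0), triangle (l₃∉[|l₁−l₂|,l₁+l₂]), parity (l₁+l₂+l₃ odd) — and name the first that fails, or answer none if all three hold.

m₁+m₂+m₃ = 0 + 1 − 1 = 0  ✓
triangle: |1−3|=2 ≤ l₃=1 ≤ 1+3=4  ✗
parity: l₁+l₂+l₃ = 5 is odd

triangle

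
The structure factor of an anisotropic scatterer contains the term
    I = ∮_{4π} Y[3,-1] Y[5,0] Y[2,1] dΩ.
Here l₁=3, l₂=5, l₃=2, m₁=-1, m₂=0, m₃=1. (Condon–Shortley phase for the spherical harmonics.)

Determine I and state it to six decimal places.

m-sum 0 ✓  L=10 even ✓  2≤2≤8 ✓
Π(2lᵢ+1) = 7×11×5 = 385
triangle coeff Δ(3,5,2) = 1/2310
Σ_t [3,3]: t=3:−1/144 = -1/144
(3j)²=10/231 [(3 5 2; 0 0 0)], sign=-1
Σ_t [4,4]: t=4:+1/288 = 1/288
(3j)²=5/231 [(3 5 2; -1 0 1)], sign=-1
⇒ 4πI² = 250/693
I = (+1)√(250/693/(4π)) = 0.16943318

0.169433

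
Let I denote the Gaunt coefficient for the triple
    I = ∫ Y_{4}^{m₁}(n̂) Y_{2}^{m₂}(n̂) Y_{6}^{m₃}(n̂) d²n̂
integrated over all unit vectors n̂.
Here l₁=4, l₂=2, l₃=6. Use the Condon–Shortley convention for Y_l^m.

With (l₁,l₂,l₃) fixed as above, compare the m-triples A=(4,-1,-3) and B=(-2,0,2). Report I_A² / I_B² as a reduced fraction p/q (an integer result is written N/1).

3/56

l's match ⇒ only the (l;m) 3-j factors differ between A and B.
A: triangle coeff Δ(4,2,6) = 1/6435; Σ_t [0,0]: t=0:+1/241920 = 1/241920; (3j)²=1/715 [(4 2 6; 4 -1 -3)], sign=-1
B: triangle coeff Δ(4,2,6) = 1/6435; Σ_t [0,0]: t=0:+1/5760 = 1/5760; (3j)²=56/2145 [(4 2 6; -2 0 2)], sign=+1
I_A²/I_B² = (1/715)/(56/2145) = 3/56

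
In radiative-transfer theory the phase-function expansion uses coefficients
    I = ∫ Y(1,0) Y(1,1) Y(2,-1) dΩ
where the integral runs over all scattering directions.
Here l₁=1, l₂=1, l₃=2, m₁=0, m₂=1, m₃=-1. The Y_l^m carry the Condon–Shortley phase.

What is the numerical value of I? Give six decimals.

-0.218510

Rules hold: Σm=0, L=4 even, 0≤2≤2.
N = 3·3·5 = 45
Δ = 0!·2!·2!/5! = 1/30
Racah Σ t=0..0: t=0:+1/1 = 1/1
⇒ 3j(1 1 2; 0 0 0)² = 2/15, sgn +1
Racah Σ t=0..0: t=0:+1/2 = 1/2
⇒ 3j(1 1 2; 0 1 -1)² = 1/10, sgn -1
4πI² = N·(3j₀)²·(3jₘ)² = 3/5
I = -1·√(0.6/4π) = -0.21850969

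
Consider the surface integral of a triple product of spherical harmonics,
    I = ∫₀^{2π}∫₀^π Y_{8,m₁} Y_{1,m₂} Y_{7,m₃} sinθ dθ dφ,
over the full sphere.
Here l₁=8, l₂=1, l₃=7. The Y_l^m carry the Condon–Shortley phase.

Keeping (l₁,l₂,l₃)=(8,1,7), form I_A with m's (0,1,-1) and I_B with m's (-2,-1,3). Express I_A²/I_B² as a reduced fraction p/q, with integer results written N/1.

28/15

l's match ⇒ only the (l;m) 3-j factors differ between A and B.
A: triangle coeff Δ(8,1,7) = 1/2040; Σ_t [2,2]: t=2:+1/58060800 = 1/58060800; (3j)²=7/510 [(8 1 7; 0 1 -1)], sign=+1
B: triangle coeff Δ(8,1,7) = 1/2040; Σ_t [0,0]: t=0:+1/174182400 = 1/174182400; (3j)²=1/136 [(8 1 7; -2 -1 3)], sign=+1
I_A²/I_B² = (7/510)/(1/136) = 28/15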